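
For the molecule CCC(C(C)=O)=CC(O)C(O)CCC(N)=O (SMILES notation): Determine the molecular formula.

Walk through each heavy atom and fill implicit hydrogens from standard valence (C 4, N 3, O 2, S 2, halogen 1):
  atom 1: C, bond orders sum to 1 (valence 4) → 3 H
  atom 2: C, bond orders sum to 2 (valence 4) → 2 H
  atom 3: C, bond orders sum to 4 (valence 4) → 0 H
  atom 4: C, bond orders sum to 4 (valence 4) → 0 H
  atom 5: C, bond orders sum to 1 (valence 4) → 3 H
  atom 6: O, bond orders sum to 2 (valence 2) → 0 H
  atom 7: C, bond orders sum to 3 (valence 4) → 1 H
  atom 8: C, bond orders sum to 3 (valence 4) → 1 H
  atom 9: O, bond orders sum to 1 (valence 2) → 1 H
  atom 10: C, bond orders sum to 3 (valence 4) → 1 H
  atom 11: O, bond orders sum to 1 (valence 2) → 1 H
  atom 12: C, bond orders sum to 2 (valence 4) → 2 H
  atom 13: C, bond orders sum to 2 (valence 4) → 2 H
  atom 14: C, bond orders sum to 4 (valence 4) → 0 H
  atom 15: N, bond orders sum to 1 (valence 3) → 2 H
  atom 16: O, bond orders sum to 2 (valence 2) → 0 H
Totals → C:11, H:19, N:1, O:4.

C11H19NO4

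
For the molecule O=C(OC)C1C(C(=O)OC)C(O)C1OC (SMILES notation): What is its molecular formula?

Walk through each heavy atom and fill implicit hydrogens from standard valence (C 4, N 3, O 2, S 2, halogen 1):
  atom 1: O, bond orders sum to 2 (valence 2) → 0 H
  atom 2: C, bond orders sum to 4 (valence 4) → 0 H
  atom 3: O, bond orders sum to 2 (valence 2) → 0 H
  atom 4: C, bond orders sum to 1 (valence 4) → 3 H
  atom 5: C, bond orders sum to 3 (valence 4) → 1 H
  atom 6: C, bond orders sum to 3 (valence 4) → 1 H
  atom 7: C, bond orders sum to 4 (valence 4) → 0 H
  atom 8: O, bond orders sum to 2 (valence 2) → 0 H
  atom 9: O, bond orders sum to 2 (valence 2) → 0 H
  atom 10: C, bond orders sum to 1 (valence 4) → 3 H
  atom 11: C, bond orders sum to 3 (valence 4) → 1 H
  atom 12: O, bond orders sum to 1 (valence 2) → 1 H
  atom 13: C, bond orders sum to 3 (valence 4) → 1 H
  atom 14: O, bond orders sum to 2 (valence 2) → 0 H
  atom 15: C, bond orders sum to 1 (valence 4) → 3 H
Totals → C:9, H:14, O:6.

C9H14O6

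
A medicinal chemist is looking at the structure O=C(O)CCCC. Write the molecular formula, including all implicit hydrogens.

Walk through each heavy atom and fill implicit hydrogens from standard valence (C 4, N 3, O 2, S 2, halogen 1):
  atom 1: O, bond orders sum to 2 (valence 2) → 0 H
  atom 2: C, bond orders sum to 4 (valence 4) → 0 H
  atom 3: O, bond orders sum to 1 (valence 2) → 1 H
  atom 4: C, bond orders sum to 2 (valence 4) → 2 H
  atom 5: C, bond orders sum to 2 (valence 4) → 2 H
  atom 6: C, bond orders sum to 2 (valence 4) → 2 H
  atom 7: C, bond orders sum to 1 (valence 4) → 3 H
Totals → C:5, H:10, O:2.

C5H10O2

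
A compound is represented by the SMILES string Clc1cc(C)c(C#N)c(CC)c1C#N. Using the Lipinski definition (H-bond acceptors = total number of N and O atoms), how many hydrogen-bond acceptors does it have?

2

N atoms: 2; O atoms: 0.
Lipinski HBA = 2 + 0 = 2.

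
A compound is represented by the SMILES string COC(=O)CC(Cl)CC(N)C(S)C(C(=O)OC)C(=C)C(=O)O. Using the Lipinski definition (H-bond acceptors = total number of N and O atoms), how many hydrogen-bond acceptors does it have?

7

N atoms: 1; O atoms: 6.
Lipinski HBA = 1 + 6 = 7.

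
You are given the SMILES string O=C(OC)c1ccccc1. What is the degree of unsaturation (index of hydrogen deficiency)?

Molecular formula: C8H8O2.
DoU = (2C + 2 + N − H − X) / 2, where X is the halogen count and O/S are ignored.
    = (2·8 + 2 + 0 − 8 − 0) / 2 = 10 / 2 = 5.

5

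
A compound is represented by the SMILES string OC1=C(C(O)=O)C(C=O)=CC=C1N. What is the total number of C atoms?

8

Count every carbon token in the SMILES (each C, including those in ring-closure positions and inside branches).
Carbon count: 8.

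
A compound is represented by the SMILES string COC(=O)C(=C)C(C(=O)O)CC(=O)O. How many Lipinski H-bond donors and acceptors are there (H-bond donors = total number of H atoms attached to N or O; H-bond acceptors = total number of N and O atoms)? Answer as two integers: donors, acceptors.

Donors: find every N or O and count the H atoms it carries.
  atom 2 (O): bond orders sum to 2 → 0 H
  atom 4 (O): bond orders sum to 2 → 0 H
  atom 9 (O): bond orders sum to 2 → 0 H
  atom 10 (O): bond orders sum to 1 → 1 H
  atom 13 (O): bond orders sum to 2 → 0 H
  atom 14 (O): bond orders sum to 1 → 1 H
Lipinski HBD = 2.
Acceptors: N atoms = 0, O atoms = 6 → HBA = 6.

2, 6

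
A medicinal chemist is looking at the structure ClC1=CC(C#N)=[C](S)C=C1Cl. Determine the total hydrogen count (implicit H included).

Walk through each heavy atom and fill implicit hydrogens from standard valence (C 4, N 3, O 2, S 2, halogen 1):
  atom 1: Cl (halogen, monovalent) → 0 H
  atom 2: C, bond orders sum to 4 (valence 4) → 0 H
  atom 3: C, bond orders sum to 3 (valence 4) → 1 H
  atom 4: C, bond orders sum to 4 (valence 4) → 0 H
  atom 5: C, bond orders sum to 4 (valence 4) → 0 H
  atom 6: N, bond orders sum to 3 (valence 3) → 0 H
  atom 7: C with explicit H count 0
  atom 8: S, bond orders sum to 1 (valence 2) → 1 H
  atom 9: C, bond orders sum to 3 (valence 4) → 1 H
  atom 10: C, bond orders sum to 4 (valence 4) → 0 H
  atom 11: Cl (halogen, monovalent) → 0 H
Total hydrogens: 3.

3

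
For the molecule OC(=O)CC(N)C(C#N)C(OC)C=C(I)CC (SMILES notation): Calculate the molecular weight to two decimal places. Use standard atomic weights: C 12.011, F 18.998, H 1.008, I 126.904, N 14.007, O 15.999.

352.17 g/mol

First, the molecular formula is C11H17IN2O3 (counting implicit H from valence).
  C: 11 × 12.011 = 132.121
  H: 17 × 1.008 = 17.136
  I: 1 × 126.904 = 126.904
  N: 2 × 14.007 = 28.014
  O: 3 × 15.999 = 47.997
Sum: 11×12.011 + 17×1.008 + 1×126.904 + 2×14.007 + 3×15.999 = 352.172 → 352.17 g/mol.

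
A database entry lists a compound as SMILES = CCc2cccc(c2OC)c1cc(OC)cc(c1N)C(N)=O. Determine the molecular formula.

Walk through each heavy atom and fill implicit hydrogens from standard valence (C 4, N 3, O 2, S 2, halogen 1); for lowercase aromatic atoms, an aromatic c carries 1 H when it has two neighbours and 0 H with three, and aromatic n carries 0 H:
  atom 1: C, bond orders sum to 1 (valence 4) → 3 H
  atom 2: C, bond orders sum to 2 (valence 4) → 2 H
  atom 3: aromatic c, 3 neighbours → 0 H
  atom 4: aromatic c, 2 neighbours → 1 H
  atom 5: aromatic c, 2 neighbours → 1 H
  atom 6: aromatic c, 2 neighbours → 1 H
  atom 7: aromatic c, 3 neighbours → 0 H
  atom 8: aromatic c, 3 neighbours → 0 H
  atom 9: O, bond orders sum to 2 (valence 2) → 0 H
  atom 10: C, bond orders sum to 1 (valence 4) → 3 H
  atom 11: aromatic c, 3 neighbours → 0 H
  atom 12: aromatic c, 2 neighbours → 1 H
  atom 13: aromatic c, 3 neighbours → 0 H
  atom 14: O, bond orders sum to 2 (valence 2) → 0 H
  atom 15: C, bond orders sum to 1 (valence 4) → 3 H
  atom 16: aromatic c, 2 neighbours → 1 H
  atom 17: aromatic c, 3 neighbours → 0 H
  atom 18: aromatic c, 3 neighbours → 0 H
  atom 19: N, bond orders sum to 1 (valence 3) → 2 H
  atom 20: C, bond orders sum to 4 (valence 4) → 0 H
  atom 21: N, bond orders sum to 1 (valence 3) → 2 H
  atom 22: O, bond orders sum to 2 (valence 2) → 0 H
Totals → C:17, H:20, N:2, O:3.
In Hill order: C17H20N2O3.

C17H20N2O3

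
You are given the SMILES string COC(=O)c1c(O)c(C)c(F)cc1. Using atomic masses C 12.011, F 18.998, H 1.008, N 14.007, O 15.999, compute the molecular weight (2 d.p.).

184.17 g/mol

First, the molecular formula is C9H9FO3 (counting implicit H from valence).
  C: 9 × 12.011 = 108.099
  F: 1 × 18.998 = 18.998
  H: 9 × 1.008 = 9.072
  O: 3 × 15.999 = 47.997
Sum: 9×12.011 + 1×18.998 + 9×1.008 + 3×15.999 = 184.166 → 184.17 g/mol.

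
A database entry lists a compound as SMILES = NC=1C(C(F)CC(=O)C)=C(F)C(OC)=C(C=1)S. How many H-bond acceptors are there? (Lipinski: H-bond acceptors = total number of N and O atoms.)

3

N atoms: 1; O atoms: 2.
Lipinski HBA = 1 + 2 = 3.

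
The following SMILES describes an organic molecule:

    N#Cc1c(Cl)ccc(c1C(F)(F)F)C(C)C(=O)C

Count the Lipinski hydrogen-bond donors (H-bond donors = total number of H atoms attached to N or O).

Donors: find every N or O and count the H atoms it carries.
  atom 1 (N): bond orders sum to 3 → 0 H
  atom 17 (O): bond orders sum to 2 → 0 H
Lipinski HBD = 0.

0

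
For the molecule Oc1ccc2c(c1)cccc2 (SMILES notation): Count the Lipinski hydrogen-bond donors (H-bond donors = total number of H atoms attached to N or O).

1

Donors: find every N or O and count the H atoms it carries.
  atom 1 (O): bond orders sum to 1 → 1 H
Lipinski HBD = 1.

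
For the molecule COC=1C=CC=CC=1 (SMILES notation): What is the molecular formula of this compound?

C7H8O

Walk through each heavy atom and fill implicit hydrogens from standard valence (C 4, N 3, O 2, S 2, halogen 1):
  atom 1: C, bond orders sum to 1 (valence 4) → 3 H
  atom 2: O, bond orders sum to 2 (valence 2) → 0 H
  atom 3: C, bond orders sum to 4 (valence 4) → 0 H
  atom 4: C, bond orders sum to 3 (valence 4) → 1 H
  atom 5: C, bond orders sum to 3 (valence 4) → 1 H
  atom 6: C, bond orders sum to 3 (valence 4) → 1 H
  atom 7: C, bond orders sum to 3 (valence 4) → 1 H
  atom 8: C, bond orders sum to 3 (valence 4) → 1 H
Totals → C:7, H:8, O:1.
In Hill order: C7H8O.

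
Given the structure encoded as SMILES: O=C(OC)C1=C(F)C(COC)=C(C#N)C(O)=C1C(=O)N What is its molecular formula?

C12H11FN2O5

Walk through each heavy atom and fill implicit hydrogens from standard valence (C 4, N 3, O 2, S 2, halogen 1):
  atom 1: O, bond orders sum to 2 (valence 2) → 0 H
  atom 2: C, bond orders sum to 4 (valence 4) → 0 H
  atom 3: O, bond orders sum to 2 (valence 2) → 0 H
  atom 4: C, bond orders sum to 1 (valence 4) → 3 H
  atom 5: C, bond orders sum to 4 (valence 4) → 0 H
  atom 6: C, bond orders sum to 4 (valence 4) → 0 H
  atom 7: F (halogen, monovalent) → 0 H
  atom 8: C, bond orders sum to 4 (valence 4) → 0 H
  atom 9: C, bond orders sum to 2 (valence 4) → 2 H
  atom 10: O, bond orders sum to 2 (valence 2) → 0 H
  atom 11: C, bond orders sum to 1 (valence 4) → 3 H
  atom 12: C, bond orders sum to 4 (valence 4) → 0 H
  atom 13: C, bond orders sum to 4 (valence 4) → 0 H
  atom 14: N, bond orders sum to 3 (valence 3) → 0 H
  atom 15: C, bond orders sum to 4 (valence 4) → 0 H
  atom 16: O, bond orders sum to 1 (valence 2) → 1 H
  atom 17: C, bond orders sum to 4 (valence 4) → 0 H
  atom 18: C, bond orders sum to 4 (valence 4) → 0 H
  atom 19: O, bond orders sum to 2 (valence 2) → 0 H
  atom 20: N, bond orders sum to 1 (valence 3) → 2 H
Totals → C:12, H:11, F:1, N:2, O:5.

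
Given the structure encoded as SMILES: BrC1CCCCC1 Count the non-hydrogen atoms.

Every atom symbol written in the SMILES (organic subset) is one heavy atom; implicit H are not written.
Heavy atoms by element → Br:1, C:6.
Total: 7.

7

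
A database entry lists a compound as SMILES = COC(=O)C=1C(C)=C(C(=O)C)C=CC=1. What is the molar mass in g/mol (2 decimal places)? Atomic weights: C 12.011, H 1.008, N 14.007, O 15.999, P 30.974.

192.21 g/mol

First, the molecular formula is C11H12O3 (counting implicit H from valence).
  C: 11 × 12.011 = 132.121
  H: 12 × 1.008 = 12.096
  O: 3 × 15.999 = 47.997
Sum: 11×12.011 + 12×1.008 + 3×15.999 = 192.214 → 192.21 g/mol.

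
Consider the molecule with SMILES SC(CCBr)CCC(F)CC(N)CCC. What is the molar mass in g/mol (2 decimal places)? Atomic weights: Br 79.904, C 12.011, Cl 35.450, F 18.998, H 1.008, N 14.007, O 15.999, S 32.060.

300.27 g/mol

First, the molecular formula is C11H23BrFNS (counting implicit H from valence).
  Br: 1 × 79.904 = 79.904
  C: 11 × 12.011 = 132.121
  F: 1 × 18.998 = 18.998
  H: 23 × 1.008 = 23.184
  N: 1 × 14.007 = 14.007
  S: 1 × 32.060 = 32.060
Sum: 1×79.904 + 11×12.011 + 1×18.998 + 23×1.008 + 1×14.007 + 1×32.060 = 300.274 → 300.27 g/mol.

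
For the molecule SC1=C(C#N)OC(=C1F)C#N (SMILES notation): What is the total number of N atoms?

2

Scan the SMILES for N atoms (remember two-letter symbols like Cl and Br are single atoms).
Nitrogen count: 2.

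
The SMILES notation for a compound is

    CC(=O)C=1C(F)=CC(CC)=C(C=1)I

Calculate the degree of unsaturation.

5

Degree of unsaturation = (number of rings) + (number of π bonds).
Ring closures in the SMILES: 1.
π bonds: 4 double bonds (each 1 DoU) → 4 DoU from unsaturation.
Total DoU = 1 + 4 = 5.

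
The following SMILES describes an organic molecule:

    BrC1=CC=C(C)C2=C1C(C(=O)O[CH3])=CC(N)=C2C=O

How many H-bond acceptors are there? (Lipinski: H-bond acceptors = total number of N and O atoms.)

N atoms: 1; O atoms: 3.
Lipinski HBA = 1 + 3 = 4.

4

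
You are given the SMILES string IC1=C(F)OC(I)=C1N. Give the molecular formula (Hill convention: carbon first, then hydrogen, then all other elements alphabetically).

C4H2FI2NO

Walk through each heavy atom and fill implicit hydrogens from standard valence (C 4, N 3, O 2, S 2, halogen 1):
  atom 1: I (halogen, monovalent) → 0 H
  atom 2: C, bond orders sum to 4 (valence 4) → 0 H
  atom 3: C, bond orders sum to 4 (valence 4) → 0 H
  atom 4: F (halogen, monovalent) → 0 H
  atom 5: O, bond orders sum to 2 (valence 2) → 0 H
  atom 6: C, bond orders sum to 4 (valence 4) → 0 H
  atom 7: I (halogen, monovalent) → 0 H
  atom 8: C, bond orders sum to 4 (valence 4) → 0 H
  atom 9: N, bond orders sum to 1 (valence 3) → 2 H
Totals → C:4, H:2, F:1, I:2, N:1, O:1.
In Hill order: C4H2FI2NO.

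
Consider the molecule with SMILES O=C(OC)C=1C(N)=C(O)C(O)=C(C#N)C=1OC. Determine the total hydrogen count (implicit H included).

10

Walk through each heavy atom and fill implicit hydrogens from standard valence (C 4, N 3, O 2, S 2, halogen 1):
  atom 1: O, bond orders sum to 2 (valence 2) → 0 H
  atom 2: C, bond orders sum to 4 (valence 4) → 0 H
  atom 3: O, bond orders sum to 2 (valence 2) → 0 H
  atom 4: C, bond orders sum to 1 (valence 4) → 3 H
  atom 5: C, bond orders sum to 4 (valence 4) → 0 H
  atom 6: C, bond orders sum to 4 (valence 4) → 0 H
  atom 7: N, bond orders sum to 1 (valence 3) → 2 H
  atom 8: C, bond orders sum to 4 (valence 4) → 0 H
  atom 9: O, bond orders sum to 1 (valence 2) → 1 H
  atom 10: C, bond orders sum to 4 (valence 4) → 0 H
  atom 11: O, bond orders sum to 1 (valence 2) → 1 H
  atom 12: C, bond orders sum to 4 (valence 4) → 0 H
  atom 13: C, bond orders sum to 4 (valence 4) → 0 H
  atom 14: N, bond orders sum to 3 (valence 3) → 0 H
  atom 15: C, bond orders sum to 4 (valence 4) → 0 H
  atom 16: O, bond orders sum to 2 (valence 2) → 0 H
  atom 17: C, bond orders sum to 1 (valence 4) → 3 H
Total hydrogens: 10.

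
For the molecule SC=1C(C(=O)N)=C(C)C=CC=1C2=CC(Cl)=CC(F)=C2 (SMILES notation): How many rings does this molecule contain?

In SMILES, each pair of matching ring-closure digits denotes one ring-closing bond; the number of such bonds equals the number of independent rings.
Ring-closure bonds here: 2.

2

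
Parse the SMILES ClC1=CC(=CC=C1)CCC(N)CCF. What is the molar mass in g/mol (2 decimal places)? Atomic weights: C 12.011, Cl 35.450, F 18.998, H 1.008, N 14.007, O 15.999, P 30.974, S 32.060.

First, the molecular formula is C11H15ClFN (counting implicit H from valence).
  C: 11 × 12.011 = 132.121
  Cl: 1 × 35.450 = 35.450
  F: 1 × 18.998 = 18.998
  H: 15 × 1.008 = 15.120
  N: 1 × 14.007 = 14.007
Sum: 11×12.011 + 1×35.450 + 1×18.998 + 15×1.008 + 1×14.007 = 215.696 → 215.70 g/mol.

215.70 g/mol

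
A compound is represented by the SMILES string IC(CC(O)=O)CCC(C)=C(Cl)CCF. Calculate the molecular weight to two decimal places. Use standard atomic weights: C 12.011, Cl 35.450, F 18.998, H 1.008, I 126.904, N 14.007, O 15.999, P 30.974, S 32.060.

348.58 g/mol

First, the molecular formula is C10H15ClFIO2 (counting implicit H from valence).
  C: 10 × 12.011 = 120.110
  Cl: 1 × 35.450 = 35.450
  F: 1 × 18.998 = 18.998
  H: 15 × 1.008 = 15.120
  I: 1 × 126.904 = 126.904
  O: 2 × 15.999 = 31.998
Sum: 10×12.011 + 1×35.450 + 1×18.998 + 15×1.008 + 1×126.904 + 2×15.999 = 348.580 → 348.58 g/mol.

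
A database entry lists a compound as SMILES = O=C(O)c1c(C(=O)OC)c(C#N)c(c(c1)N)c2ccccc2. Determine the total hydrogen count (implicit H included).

Walk through each heavy atom and fill implicit hydrogens from standard valence (C 4, N 3, O 2, S 2, halogen 1); for lowercase aromatic atoms, an aromatic c carries 1 H when it has two neighbours and 0 H with three, and aromatic n carries 0 H:
  atom 1: O, bond orders sum to 2 (valence 2) → 0 H
  atom 2: C, bond orders sum to 4 (valence 4) → 0 H
  atom 3: O, bond orders sum to 1 (valence 2) → 1 H
  atom 4: aromatic c, 3 neighbours → 0 H
  atom 5: aromatic c, 3 neighbours → 0 H
  atom 6: C, bond orders sum to 4 (valence 4) → 0 H
  atom 7: O, bond orders sum to 2 (valence 2) → 0 H
  atom 8: O, bond orders sum to 2 (valence 2) → 0 H
  atom 9: C, bond orders sum to 1 (valence 4) → 3 H
  atom 10: aromatic c, 3 neighbours → 0 H
  atom 11: C, bond orders sum to 4 (valence 4) → 0 H
  atom 12: N, bond orders sum to 3 (valence 3) → 0 H
  atom 13: aromatic c, 3 neighbours → 0 H
  atom 14: aromatic c, 3 neighbours → 0 H
  atom 15: aromatic c, 2 neighbours → 1 H
  atom 16: N, bond orders sum to 1 (valence 3) → 2 H
  atom 17: aromatic c, 3 neighbours → 0 H
  atom 18: aromatic c, 2 neighbours → 1 H
  atom 19: aromatic c, 2 neighbours → 1 H
  atom 20: aromatic c, 2 neighbours → 1 H
  atom 21: aromatic c, 2 neighbours → 1 H
  atom 22: aromatic c, 2 neighbours → 1 H
Total hydrogens: 12.

12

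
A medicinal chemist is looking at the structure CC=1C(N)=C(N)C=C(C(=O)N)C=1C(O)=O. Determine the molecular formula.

Walk through each heavy atom and fill implicit hydrogens from standard valence (C 4, N 3, O 2, S 2, halogen 1):
  atom 1: C, bond orders sum to 1 (valence 4) → 3 H
  atom 2: C, bond orders sum to 4 (valence 4) → 0 H
  atom 3: C, bond orders sum to 4 (valence 4) → 0 H
  atom 4: N, bond orders sum to 1 (valence 3) → 2 H
  atom 5: C, bond orders sum to 4 (valence 4) → 0 H
  atom 6: N, bond orders sum to 1 (valence 3) → 2 H
  atom 7: C, bond orders sum to 3 (valence 4) → 1 H
  atom 8: C, bond orders sum to 4 (valence 4) → 0 H
  atom 9: C, bond orders sum to 4 (valence 4) → 0 H
  atom 10: O, bond orders sum to 2 (valence 2) → 0 H
  atom 11: N, bond orders sum to 1 (valence 3) → 2 H
  atom 12: C, bond orders sum to 4 (valence 4) → 0 H
  atom 13: C, bond orders sum to 4 (valence 4) → 0 H
  atom 14: O, bond orders sum to 1 (valence 2) → 1 H
  atom 15: O, bond orders sum to 2 (valence 2) → 0 H
Totals → C:9, H:11, N:3, O:3.
In Hill order: C9H11N3O3.

C9H11N3O3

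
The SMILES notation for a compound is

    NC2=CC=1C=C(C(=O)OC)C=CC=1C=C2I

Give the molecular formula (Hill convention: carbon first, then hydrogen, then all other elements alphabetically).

Walk through each heavy atom and fill implicit hydrogens from standard valence (C 4, N 3, O 2, S 2, halogen 1):
  atom 1: N, bond orders sum to 1 (valence 3) → 2 H
  atom 2: C, bond orders sum to 4 (valence 4) → 0 H
  atom 3: C, bond orders sum to 3 (valence 4) → 1 H
  atom 4: C, bond orders sum to 4 (valence 4) → 0 H
  atom 5: C, bond orders sum to 3 (valence 4) → 1 H
  atom 6: C, bond orders sum to 4 (valence 4) → 0 H
  atom 7: C, bond orders sum to 4 (valence 4) → 0 H
  atom 8: O, bond orders sum to 2 (valence 2) → 0 H
  atom 9: O, bond orders sum to 2 (valence 2) → 0 H
  atom 10: C, bond orders sum to 1 (valence 4) → 3 H
  atom 11: C, bond orders sum to 3 (valence 4) → 1 H
  atom 12: C, bond orders sum to 3 (valence 4) → 1 H
  atom 13: C, bond orders sum to 4 (valence 4) → 0 H
  atom 14: C, bond orders sum to 3 (valence 4) → 1 H
  atom 15: C, bond orders sum to 4 (valence 4) → 0 H
  atom 16: I (halogen, monovalent) → 0 H
Totals → C:12, H:10, I:1, N:1, O:2.

C12H10INO2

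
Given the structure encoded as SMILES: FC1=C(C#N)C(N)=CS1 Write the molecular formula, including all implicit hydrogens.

C5H3FN2S

Walk through each heavy atom and fill implicit hydrogens from standard valence (C 4, N 3, O 2, S 2, halogen 1):
  atom 1: F (halogen, monovalent) → 0 H
  atom 2: C, bond orders sum to 4 (valence 4) → 0 H
  atom 3: C, bond orders sum to 4 (valence 4) → 0 H
  atom 4: C, bond orders sum to 4 (valence 4) → 0 H
  atom 5: N, bond orders sum to 3 (valence 3) → 0 H
  atom 6: C, bond orders sum to 4 (valence 4) → 0 H
  atom 7: N, bond orders sum to 1 (valence 3) → 2 H
  atom 8: C, bond orders sum to 3 (valence 4) → 1 H
  atom 9: S, bond orders sum to 2 (valence 2) → 0 H
Totals → C:5, H:3, F:1, N:2, S:1.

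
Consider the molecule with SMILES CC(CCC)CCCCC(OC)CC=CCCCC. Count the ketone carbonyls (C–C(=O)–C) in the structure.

0

Scan the SMILES for the ketone motif — none present.
Groups that are present: 1 alkene, 1 ether.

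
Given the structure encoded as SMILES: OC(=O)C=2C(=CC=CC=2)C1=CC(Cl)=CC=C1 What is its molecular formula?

Walk through each heavy atom and fill implicit hydrogens from standard valence (C 4, N 3, O 2, S 2, halogen 1):
  atom 1: O, bond orders sum to 1 (valence 2) → 1 H
  atom 2: C, bond orders sum to 4 (valence 4) → 0 H
  atom 3: O, bond orders sum to 2 (valence 2) → 0 H
  atom 4: C, bond orders sum to 4 (valence 4) → 0 H
  atom 5: C, bond orders sum to 4 (valence 4) → 0 H
  atom 6: C, bond orders sum to 3 (valence 4) → 1 H
  atom 7: C, bond orders sum to 3 (valence 4) → 1 H
  atom 8: C, bond orders sum to 3 (valence 4) → 1 H
  atom 9: C, bond orders sum to 3 (valence 4) → 1 H
  atom 10: C, bond orders sum to 4 (valence 4) → 0 H
  atom 11: C, bond orders sum to 3 (valence 4) → 1 H
  atom 12: C, bond orders sum to 4 (valence 4) → 0 H
  atom 13: Cl (halogen, monovalent) → 0 H
  atom 14: C, bond orders sum to 3 (valence 4) → 1 H
  atom 15: C, bond orders sum to 3 (valence 4) → 1 H
  atom 16: C, bond orders sum to 3 (valence 4) → 1 H
Totals → C:13, H:9, Cl:1, O:2.
In Hill order: C13H9ClO2.

C13H9ClO2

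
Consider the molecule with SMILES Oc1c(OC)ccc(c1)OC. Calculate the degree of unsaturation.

Molecular formula: C8H10O3.
DoU = (2C + 2 + N − H − X) / 2, where X is the halogen count and O/S are ignored.
    = (2·8 + 2 + 0 − 10 − 0) / 2 = 8 / 2 = 4.

4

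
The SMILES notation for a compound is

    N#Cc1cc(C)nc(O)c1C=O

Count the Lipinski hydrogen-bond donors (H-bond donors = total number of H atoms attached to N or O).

Donors: find every N or O and count the H atoms it carries.
  atom 1 (N): bond orders sum to 3 → 0 H
  atom 7 (N): bond orders sum to 3 → 0 H
  atom 9 (O): bond orders sum to 1 → 1 H
  atom 12 (O): bond orders sum to 2 → 0 H
Lipinski HBD = 1.

1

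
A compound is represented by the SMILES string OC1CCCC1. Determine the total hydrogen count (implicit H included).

10

Walk through each heavy atom and fill implicit hydrogens from standard valence (C 4, N 3, O 2, S 2, halogen 1):
  atom 1: O, bond orders sum to 1 (valence 2) → 1 H
  atom 2: C, bond orders sum to 3 (valence 4) → 1 H
  atom 3: C, bond orders sum to 2 (valence 4) → 2 H
  atom 4: C, bond orders sum to 2 (valence 4) → 2 H
  atom 5: C, bond orders sum to 2 (valence 4) → 2 H
  atom 6: C, bond orders sum to 2 (valence 4) → 2 H
Total hydrogens: 10.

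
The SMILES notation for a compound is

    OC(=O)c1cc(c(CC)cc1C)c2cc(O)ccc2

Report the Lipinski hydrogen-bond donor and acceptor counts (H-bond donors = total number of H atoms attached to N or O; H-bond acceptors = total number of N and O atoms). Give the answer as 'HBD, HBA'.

2, 3

Donors: find every N or O and count the H atoms it carries.
  atom 1 (O): bond orders sum to 1 → 1 H
  atom 3 (O): bond orders sum to 2 → 0 H
  atom 16 (O): bond orders sum to 1 → 1 H
Lipinski HBD = 2.
Acceptors: N atoms = 0, O atoms = 3 → HBA = 3.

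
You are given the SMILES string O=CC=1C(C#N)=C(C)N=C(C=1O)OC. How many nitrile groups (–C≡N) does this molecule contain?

1

The nitrile motif appears at heavy-atom position 5 in the SMILES.
Other groups present: 1 aldehyde, 1 ether, 1 hydroxyl.
Nitrile count: 1.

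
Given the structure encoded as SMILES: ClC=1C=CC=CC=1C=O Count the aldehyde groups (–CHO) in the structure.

1

The aldehyde motif appears at heavy-atom position 8 in the SMILES.
Aldehyde count: 1.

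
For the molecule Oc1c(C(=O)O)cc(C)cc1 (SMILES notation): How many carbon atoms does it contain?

8

Count every carbon token in the SMILES (each C, including those in ring-closure positions and inside branches).
Carbon count: 8.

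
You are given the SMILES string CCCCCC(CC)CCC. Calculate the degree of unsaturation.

Degree of unsaturation = (number of rings) + (number of π bonds).
Ring closures in the SMILES: 0.
π bonds: none → 0 DoU from unsaturation.
Total DoU = 0 + 0 = 0.

0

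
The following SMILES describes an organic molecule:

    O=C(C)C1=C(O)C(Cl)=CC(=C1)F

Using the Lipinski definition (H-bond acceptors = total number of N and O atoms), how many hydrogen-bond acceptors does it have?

2

N atoms: 0; O atoms: 2.
Lipinski HBA = 0 + 2 = 2.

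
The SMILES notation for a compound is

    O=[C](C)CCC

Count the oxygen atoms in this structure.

1

Scan the SMILES for O atoms (remember two-letter symbols like Cl and Br are single atoms).
Oxygen count: 1.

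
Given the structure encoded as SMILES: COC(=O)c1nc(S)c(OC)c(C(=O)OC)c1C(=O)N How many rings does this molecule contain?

1

In SMILES, each pair of matching ring-closure digits denotes one ring-closing bond; the number of such bonds equals the number of independent rings.
Ring-closure bonds here: 1.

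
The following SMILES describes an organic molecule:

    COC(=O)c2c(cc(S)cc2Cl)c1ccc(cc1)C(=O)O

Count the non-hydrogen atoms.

21

Every atom symbol written in the SMILES (organic subset) is one heavy atom; implicit H are not written.
Heavy atoms by element → C:15, Cl:1, O:4, S:1.
Total: 21.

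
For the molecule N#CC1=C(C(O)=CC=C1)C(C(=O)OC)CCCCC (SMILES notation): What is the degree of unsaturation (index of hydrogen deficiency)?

Degree of unsaturation = (number of rings) + (number of π bonds).
Ring closures in the SMILES: 1.
π bonds: 4 double bonds (each 1 DoU), 1 triple bond (each 2 DoU) → 6 DoU from unsaturation.
Total DoU = 1 + 6 = 7.

7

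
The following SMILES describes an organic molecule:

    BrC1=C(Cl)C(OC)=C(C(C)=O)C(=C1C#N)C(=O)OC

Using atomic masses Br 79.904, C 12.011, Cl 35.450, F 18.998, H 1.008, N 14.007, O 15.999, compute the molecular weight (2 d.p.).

First, the molecular formula is C12H9BrClNO4 (counting implicit H from valence).
  Br: 1 × 79.904 = 79.904
  C: 12 × 12.011 = 144.132
  Cl: 1 × 35.450 = 35.450
  H: 9 × 1.008 = 9.072
  N: 1 × 14.007 = 14.007
  O: 4 × 15.999 = 63.996
Sum: 1×79.904 + 12×12.011 + 1×35.450 + 9×1.008 + 1×14.007 + 4×15.999 = 346.561 → 346.56 g/mol.

346.56 g/mol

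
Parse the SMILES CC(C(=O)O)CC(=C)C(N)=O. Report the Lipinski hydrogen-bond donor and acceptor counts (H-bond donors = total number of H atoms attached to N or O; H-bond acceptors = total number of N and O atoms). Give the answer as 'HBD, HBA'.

3, 4

Donors: find every N or O and count the H atoms it carries.
  atom 4 (O): bond orders sum to 2 → 0 H
  atom 5 (O): bond orders sum to 1 → 1 H
  atom 10 (N): bond orders sum to 1 → 2 H
  atom 11 (O): bond orders sum to 2 → 0 H
Lipinski HBD = 3.
Acceptors: N atoms = 1, O atoms = 3 → HBA = 4.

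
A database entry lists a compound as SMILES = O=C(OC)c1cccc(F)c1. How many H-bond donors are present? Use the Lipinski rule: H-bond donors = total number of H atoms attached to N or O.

Donors: find every N or O and count the H atoms it carries.
  atom 1 (O): bond orders sum to 2 → 0 H
  atom 3 (O): bond orders sum to 2 → 0 H
Lipinski HBD = 0.

0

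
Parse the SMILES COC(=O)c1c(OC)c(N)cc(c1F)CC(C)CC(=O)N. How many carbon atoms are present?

Count every carbon token in the SMILES (each C, including those in ring-closure positions and inside branches).
Carbon count: 14.

14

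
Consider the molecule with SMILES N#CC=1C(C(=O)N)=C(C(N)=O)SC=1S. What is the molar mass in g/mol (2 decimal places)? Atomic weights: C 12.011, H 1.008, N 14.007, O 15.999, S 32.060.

227.26 g/mol

First, the molecular formula is C7H5N3O2S2 (counting implicit H from valence).
  C: 7 × 12.011 = 84.077
  H: 5 × 1.008 = 5.040
  N: 3 × 14.007 = 42.021
  O: 2 × 15.999 = 31.998
  S: 2 × 32.060 = 64.120
Sum: 7×12.011 + 5×1.008 + 3×14.007 + 2×15.999 + 2×32.060 = 227.256 → 227.26 g/mol.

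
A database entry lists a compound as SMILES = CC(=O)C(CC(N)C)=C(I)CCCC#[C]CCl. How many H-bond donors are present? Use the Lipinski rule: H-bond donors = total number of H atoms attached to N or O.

2

Donors: find every N or O and count the H atoms it carries.
  atom 3 (O): bond orders sum to 2 → 0 H
  atom 7 (N): bond orders sum to 1 → 2 H
Lipinski HBD = 2.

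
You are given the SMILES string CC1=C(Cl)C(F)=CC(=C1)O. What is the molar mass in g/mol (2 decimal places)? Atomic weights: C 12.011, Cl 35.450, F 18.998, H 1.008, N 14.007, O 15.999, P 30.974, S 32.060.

First, the molecular formula is C7H6ClFO (counting implicit H from valence).
  C: 7 × 12.011 = 84.077
  Cl: 1 × 35.450 = 35.450
  F: 1 × 18.998 = 18.998
  H: 6 × 1.008 = 6.048
  O: 1 × 15.999 = 15.999
Sum: 7×12.011 + 1×35.450 + 1×18.998 + 6×1.008 + 1×15.999 = 160.572 → 160.57 g/mol.

160.57 g/mol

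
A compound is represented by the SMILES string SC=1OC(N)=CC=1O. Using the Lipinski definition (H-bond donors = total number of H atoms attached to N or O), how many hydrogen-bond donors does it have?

3

Donors: find every N or O and count the H atoms it carries.
  atom 3 (O): bond orders sum to 2 → 0 H
  atom 5 (N): bond orders sum to 1 → 2 H
  atom 8 (O): bond orders sum to 1 → 1 H
Lipinski HBD = 3.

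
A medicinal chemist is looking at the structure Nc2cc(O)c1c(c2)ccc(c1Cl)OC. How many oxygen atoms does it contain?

2

Scan the SMILES for O atoms (remember two-letter symbols like Cl and Br are single atoms).
Oxygen count: 2.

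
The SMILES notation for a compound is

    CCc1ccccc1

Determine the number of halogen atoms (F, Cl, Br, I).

0

Scan the SMILES for the halogen motif — none present.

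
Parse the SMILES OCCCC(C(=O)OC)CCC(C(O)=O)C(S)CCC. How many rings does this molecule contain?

0

In SMILES, each pair of matching ring-closure digits denotes one ring-closing bond; the number of such bonds equals the number of independent rings.
Ring-closure bonds here: 0.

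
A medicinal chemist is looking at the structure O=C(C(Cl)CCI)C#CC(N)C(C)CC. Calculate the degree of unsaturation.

3

Molecular formula: C11H17ClINO.
DoU = (2C + 2 + N − H − X) / 2, where X is the halogen count and O/S are ignored.
    = (2·11 + 2 + 1 − 17 − 2) / 2 = 6 / 2 = 3.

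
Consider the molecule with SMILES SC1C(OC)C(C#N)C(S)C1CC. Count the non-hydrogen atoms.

Every atom symbol written in the SMILES (organic subset) is one heavy atom; implicit H are not written.
Heavy atoms by element → C:9, N:1, O:1, S:2.
Total: 13.

13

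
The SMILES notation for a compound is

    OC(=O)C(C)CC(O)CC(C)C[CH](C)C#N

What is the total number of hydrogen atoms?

Walk through each heavy atom and fill implicit hydrogens from standard valence (C 4, N 3, O 2, S 2, halogen 1):
  atom 1: O, bond orders sum to 1 (valence 2) → 1 H
  atom 2: C, bond orders sum to 4 (valence 4) → 0 H
  atom 3: O, bond orders sum to 2 (valence 2) → 0 H
  atom 4: C, bond orders sum to 3 (valence 4) → 1 H
  atom 5: C, bond orders sum to 1 (valence 4) → 3 H
  atom 6: C, bond orders sum to 2 (valence 4) → 2 H
  atom 7: C, bond orders sum to 3 (valence 4) → 1 H
  atom 8: O, bond orders sum to 1 (valence 2) → 1 H
  atom 9: C, bond orders sum to 2 (valence 4) → 2 H
  atom 10: C, bond orders sum to 3 (valence 4) → 1 H
  atom 11: C, bond orders sum to 1 (valence 4) → 3 H
  atom 12: C, bond orders sum to 2 (valence 4) → 2 H
  atom 13: C with explicit H count 1
  atom 14: C, bond orders sum to 1 (valence 4) → 3 H
  atom 15: C, bond orders sum to 4 (valence 4) → 0 H
  atom 16: N, bond orders sum to 3 (valence 3) → 0 H
Total hydrogens: 21.

21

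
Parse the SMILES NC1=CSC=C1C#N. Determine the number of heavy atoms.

Every atom symbol written in the SMILES (organic subset) is one heavy atom; implicit H are not written.
Heavy atoms by element → C:5, N:2, S:1.
Total: 8.

8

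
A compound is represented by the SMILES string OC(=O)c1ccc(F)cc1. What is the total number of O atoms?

Scan the SMILES for O atoms (remember two-letter symbols like Cl and Br are single atoms).
Oxygen count: 2.

2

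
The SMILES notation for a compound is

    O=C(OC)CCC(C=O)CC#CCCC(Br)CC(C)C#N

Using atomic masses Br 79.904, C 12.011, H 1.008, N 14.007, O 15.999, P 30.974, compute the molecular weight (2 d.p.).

First, the molecular formula is C16H22BrNO3 (counting implicit H from valence).
  Br: 1 × 79.904 = 79.904
  C: 16 × 12.011 = 192.176
  H: 22 × 1.008 = 22.176
  N: 1 × 14.007 = 14.007
  O: 3 × 15.999 = 47.997
Sum: 1×79.904 + 16×12.011 + 22×1.008 + 1×14.007 + 3×15.999 = 356.260 → 356.26 g/mol.

356.26 g/mol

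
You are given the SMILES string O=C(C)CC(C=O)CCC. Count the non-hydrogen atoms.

10

Every atom symbol written in the SMILES (organic subset) is one heavy atom; implicit H are not written.
Heavy atoms by element → C:8, O:2.
Total: 10.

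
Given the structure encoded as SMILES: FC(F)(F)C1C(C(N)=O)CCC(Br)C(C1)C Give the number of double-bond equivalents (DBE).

Degree of unsaturation = (number of rings) + (number of π bonds).
Ring closures in the SMILES: 1.
π bonds: 1 double bond (each 1 DoU) → 1 DoU from unsaturation.
Total DoU = 1 + 1 = 2.

2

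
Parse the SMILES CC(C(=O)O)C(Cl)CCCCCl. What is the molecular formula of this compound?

Walk through each heavy atom and fill implicit hydrogens from standard valence (C 4, N 3, O 2, S 2, halogen 1):
  atom 1: C, bond orders sum to 1 (valence 4) → 3 H
  atom 2: C, bond orders sum to 3 (valence 4) → 1 H
  atom 3: C, bond orders sum to 4 (valence 4) → 0 H
  atom 4: O, bond orders sum to 2 (valence 2) → 0 H
  atom 5: O, bond orders sum to 1 (valence 2) → 1 H
  atom 6: C, bond orders sum to 3 (valence 4) → 1 H
  atom 7: Cl (halogen, monovalent) → 0 H
  atom 8: C, bond orders sum to 2 (valence 4) → 2 H
  atom 9: C, bond orders sum to 2 (valence 4) → 2 H
  atom 10: C, bond orders sum to 2 (valence 4) → 2 H
  atom 11: C, bond orders sum to 2 (valence 4) → 2 H
  atom 12: Cl (halogen, monovalent) → 0 H
Totals → C:8, H:14, Cl:2, O:2.
In Hill order: C8H14Cl2O2.

C8H14Cl2O2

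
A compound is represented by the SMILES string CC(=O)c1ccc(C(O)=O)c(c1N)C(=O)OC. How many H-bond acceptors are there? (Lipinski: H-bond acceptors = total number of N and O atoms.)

6

N atoms: 1; O atoms: 5.
Lipinski HBA = 1 + 5 = 6.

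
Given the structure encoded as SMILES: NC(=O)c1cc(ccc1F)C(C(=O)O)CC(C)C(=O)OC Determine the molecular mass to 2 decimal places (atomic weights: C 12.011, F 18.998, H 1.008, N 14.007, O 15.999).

First, the molecular formula is C14H16FNO5 (counting implicit H from valence).
  C: 14 × 12.011 = 168.154
  F: 1 × 18.998 = 18.998
  H: 16 × 1.008 = 16.128
  N: 1 × 14.007 = 14.007
  O: 5 × 15.999 = 79.995
Sum: 14×12.011 + 1×18.998 + 16×1.008 + 1×14.007 + 5×15.999 = 297.282 → 297.28 g/mol.

297.28 g/mol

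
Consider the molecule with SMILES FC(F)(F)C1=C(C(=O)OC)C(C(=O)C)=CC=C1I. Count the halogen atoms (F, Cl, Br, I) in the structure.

Halogen atoms appear at heavy-atom positions 1, 3, 4, 18 (3×F, 1×I).
Other groups present: 1 ester, 1 ketone.
Halogen count: 4.

4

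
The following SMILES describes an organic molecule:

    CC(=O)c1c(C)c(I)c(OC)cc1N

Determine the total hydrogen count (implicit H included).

12

Walk through each heavy atom and fill implicit hydrogens from standard valence (C 4, N 3, O 2, S 2, halogen 1); for lowercase aromatic atoms, an aromatic c carries 1 H when it has two neighbours and 0 H with three, and aromatic n carries 0 H:
  atom 1: C, bond orders sum to 1 (valence 4) → 3 H
  atom 2: C, bond orders sum to 4 (valence 4) → 0 H
  atom 3: O, bond orders sum to 2 (valence 2) → 0 H
  atom 4: aromatic c, 3 neighbours → 0 H
  atom 5: aromatic c, 3 neighbours → 0 H
  atom 6: C, bond orders sum to 1 (valence 4) → 3 H
  atom 7: aromatic c, 3 neighbours → 0 H
  atom 8: I (halogen, monovalent) → 0 H
  atom 9: aromatic c, 3 neighbours → 0 H
  atom 10: O, bond orders sum to 2 (valence 2) → 0 H
  atom 11: C, bond orders sum to 1 (valence 4) → 3 H
  atom 12: aromatic c, 2 neighbours → 1 H
  atom 13: aromatic c, 3 neighbours → 0 H
  atom 14: N, bond orders sum to 1 (valence 3) → 2 H
Total hydrogens: 12.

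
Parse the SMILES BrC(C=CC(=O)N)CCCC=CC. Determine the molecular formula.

C10H16BrNO

Walk through each heavy atom and fill implicit hydrogens from standard valence (C 4, N 3, O 2, S 2, halogen 1):
  atom 1: Br (halogen, monovalent) → 0 H
  atom 2: C, bond orders sum to 3 (valence 4) → 1 H
  atom 3: C, bond orders sum to 3 (valence 4) → 1 H
  atom 4: C, bond orders sum to 3 (valence 4) → 1 H
  atom 5: C, bond orders sum to 4 (valence 4) → 0 H
  atom 6: O, bond orders sum to 2 (valence 2) → 0 H
  atom 7: N, bond orders sum to 1 (valence 3) → 2 H
  atom 8: C, bond orders sum to 2 (valence 4) → 2 H
  atom 9: C, bond orders sum to 2 (valence 4) → 2 H
  atom 10: C, bond orders sum to 2 (valence 4) → 2 H
  atom 11: C, bond orders sum to 3 (valence 4) → 1 H
  atom 12: C, bond orders sum to 3 (valence 4) → 1 H
  atom 13: C, bond orders sum to 1 (valence 4) → 3 H
Totals → C:10, H:16, Br:1, N:1, O:1.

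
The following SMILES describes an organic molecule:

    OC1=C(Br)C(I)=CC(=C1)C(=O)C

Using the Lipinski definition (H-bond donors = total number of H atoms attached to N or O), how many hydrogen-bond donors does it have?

Donors: find every N or O and count the H atoms it carries.
  atom 1 (O): bond orders sum to 1 → 1 H
  atom 11 (O): bond orders sum to 2 → 0 H
Lipinski HBD = 1.

1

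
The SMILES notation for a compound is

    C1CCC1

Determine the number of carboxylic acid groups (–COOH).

Scan the SMILES for the carboxylic acid motif — none present.

0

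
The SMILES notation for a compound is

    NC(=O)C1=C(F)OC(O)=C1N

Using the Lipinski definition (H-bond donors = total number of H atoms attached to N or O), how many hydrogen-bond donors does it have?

Donors: find every N or O and count the H atoms it carries.
  atom 1 (N): bond orders sum to 1 → 2 H
  atom 3 (O): bond orders sum to 2 → 0 H
  atom 7 (O): bond orders sum to 2 → 0 H
  atom 9 (O): bond orders sum to 1 → 1 H
  atom 11 (N): bond orders sum to 1 → 2 H
Lipinski HBD = 5.

5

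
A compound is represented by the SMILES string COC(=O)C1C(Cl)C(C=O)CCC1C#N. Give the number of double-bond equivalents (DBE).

Molecular formula: C10H12ClNO3.
DoU = (2C + 2 + N − H − X) / 2, where X is the halogen count and O/S are ignored.
    = (2·10 + 2 + 1 − 12 − 1) / 2 = 10 / 2 = 5.

5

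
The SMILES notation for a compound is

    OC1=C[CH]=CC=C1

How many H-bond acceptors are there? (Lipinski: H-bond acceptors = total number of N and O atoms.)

1

N atoms: 0; O atoms: 1.
Lipinski HBA = 0 + 1 = 1.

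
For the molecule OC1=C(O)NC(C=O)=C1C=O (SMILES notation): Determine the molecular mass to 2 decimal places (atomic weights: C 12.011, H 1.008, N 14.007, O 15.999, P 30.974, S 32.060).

155.11 g/mol

First, the molecular formula is C6H5NO4 (counting implicit H from valence).
  C: 6 × 12.011 = 72.066
  H: 5 × 1.008 = 5.040
  N: 1 × 14.007 = 14.007
  O: 4 × 15.999 = 63.996
Sum: 6×12.011 + 5×1.008 + 1×14.007 + 4×15.999 = 155.109 → 155.11 g/mol.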